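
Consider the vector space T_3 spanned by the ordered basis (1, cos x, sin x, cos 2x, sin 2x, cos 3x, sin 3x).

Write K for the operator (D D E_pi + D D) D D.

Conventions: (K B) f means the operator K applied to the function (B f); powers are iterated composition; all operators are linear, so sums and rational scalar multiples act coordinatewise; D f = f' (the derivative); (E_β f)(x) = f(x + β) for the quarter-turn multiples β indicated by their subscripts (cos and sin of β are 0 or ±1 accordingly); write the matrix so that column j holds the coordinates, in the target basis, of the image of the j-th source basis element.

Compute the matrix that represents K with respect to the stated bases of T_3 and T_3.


the matrix is [[0, 0, 0, 0, 0, 0, 0]; [0, 0, 0, 0, 0, 0, 0]; [0, 0, 0, 0, 0, 0, 0]; [0, 0, 0, 32, 0, 0, 0]; [0, 0, 0, 0, 32, 0, 0]; [0, 0, 0, 0, 0, 0, 0]; [0, 0, 0, 0, 0, 0, 0]] (rows listed top to bottom)

image of 1: 0
image of cos x: 0
image of sin x: 0
image of cos 2x: 32cos 2x
image of sin 2x: 32sin 2x
image of cos 3x: 0
image of sin 3x: 0
each image's coordinates form column j of the matrix


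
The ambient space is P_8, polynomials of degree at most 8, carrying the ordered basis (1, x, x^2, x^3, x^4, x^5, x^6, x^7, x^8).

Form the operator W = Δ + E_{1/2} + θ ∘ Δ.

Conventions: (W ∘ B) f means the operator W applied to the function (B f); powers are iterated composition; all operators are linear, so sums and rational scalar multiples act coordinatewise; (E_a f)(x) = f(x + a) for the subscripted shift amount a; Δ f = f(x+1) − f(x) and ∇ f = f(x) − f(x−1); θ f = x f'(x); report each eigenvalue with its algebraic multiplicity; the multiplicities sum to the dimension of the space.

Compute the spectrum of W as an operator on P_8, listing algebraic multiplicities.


image of 1: 1
image of x: x + 3/2
image of x^2: x^2 + 5x + 5/4
image of x^3: x^3 + (21/2)x^2 + (27/4)x + 9/8
image of x^4: x^4 + 18x^3 + (39/2)x^2 + (17/2)x + 17/16
image of x^5: x^5 + (55/2)x^4 + (85/2)x^3 + (125/4)x^2 + (165/16)x + 33/32
image of x^6: x^6 + 39x^5 + (315/4)x^4 + (165/2)x^3 + (735/16)x^2 + (195/16)x + 65/64
image of x^7: x^7 + (105/2)x^6 + (525/4)x^5 + (1435/8)x^4 + (2275/16)x^3 + (2037/32)x^2 + (903/64)x + 129/128
image of x^8: x^8 + 68x^7 + 203x^6 + 343x^5 + (2835/8)x^4 + (903/4)x^3 + (1351/16)x^2 + (257/16)x + 257/256
the matrix is upper triangular; its diagonal is (1, 1, 1, 1, 1, 1, 1, 1, 1)
for a triangular matrix the eigenvalues are the diagonal entries, with algebraic multiplicity their repetition count

λ = 1 (multiplicity 9)


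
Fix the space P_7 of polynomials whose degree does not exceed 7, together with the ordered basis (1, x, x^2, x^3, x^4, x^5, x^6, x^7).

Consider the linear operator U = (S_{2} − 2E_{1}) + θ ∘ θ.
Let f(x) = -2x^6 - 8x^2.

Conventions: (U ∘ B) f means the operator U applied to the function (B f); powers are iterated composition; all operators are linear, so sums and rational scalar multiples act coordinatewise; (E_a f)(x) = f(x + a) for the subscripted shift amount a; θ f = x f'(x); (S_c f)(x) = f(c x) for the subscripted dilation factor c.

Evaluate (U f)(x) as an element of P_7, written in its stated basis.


g(x) = -196x^6 + 24x^5 + 60x^4 + 80x^3 + 12x^2 + 56x + 20

S_{2} f = -128x^6 - 32x^2
E_{1} f = -2x^6 - 12x^5 - 30x^4 - 40x^3 - 38x^2 - 28x - 10
(-2E_{1}) f = 4x^6 + 24x^5 + 60x^4 + 80x^3 + 76x^2 + 56x + 20
(S_{2} − 2E_{1}) f = -124x^6 + 24x^5 + 60x^4 + 80x^3 + 44x^2 + 56x + 20
θ f = -12x^6 - 16x^2
θ θ f = -72x^6 - 32x^2
((S_{2} − 2E_{1}) + θ ∘ θ) f = -196x^6 + 24x^5 + 60x^4 + 80x^3 + 12x^2 + 56x + 20


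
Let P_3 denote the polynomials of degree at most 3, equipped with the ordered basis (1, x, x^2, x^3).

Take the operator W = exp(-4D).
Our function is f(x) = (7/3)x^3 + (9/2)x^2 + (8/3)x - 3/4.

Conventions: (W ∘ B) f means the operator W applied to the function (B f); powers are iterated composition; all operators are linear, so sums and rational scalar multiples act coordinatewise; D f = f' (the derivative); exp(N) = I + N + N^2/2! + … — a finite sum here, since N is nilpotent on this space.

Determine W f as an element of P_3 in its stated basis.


the image equals g(x) = (7/3)x^3 - (47/2)x^2 + (236/3)x - 355/4

order-1 term: -28x^2 - 36x - 32/3
order-2 term: 112x + 72
order-3 term: -448/3
the series for exp(-4D) f terminates at order 3
exp(-4D) f = (7/3)x^3 - (47/2)x^2 + (236/3)x - 355/4


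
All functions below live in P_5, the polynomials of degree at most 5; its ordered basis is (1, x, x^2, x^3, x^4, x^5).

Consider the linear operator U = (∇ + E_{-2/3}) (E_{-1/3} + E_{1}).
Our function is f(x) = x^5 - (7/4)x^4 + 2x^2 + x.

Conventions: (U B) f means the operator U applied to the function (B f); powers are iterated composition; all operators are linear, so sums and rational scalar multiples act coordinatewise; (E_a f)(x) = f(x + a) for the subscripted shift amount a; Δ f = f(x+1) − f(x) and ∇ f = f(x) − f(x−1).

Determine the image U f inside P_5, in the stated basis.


the result is g(x) = 2x^5 + (19/6)x^4 - (44/9)x^3 + (622/27)x^2 - (1210/81)x + 2047/243

E_{-1/3} f = x^5 - (41/12)x^4 + (31/9)x^3 + (25/54)x^2 - (1/81)x - 133/972
E_{1} f = x^5 + (13/4)x^4 + 3x^3 + (3/2)x^2 + 3x + 9/4
(E_{-1/3} + E_{1}) f = 2x^5 - (1/6)x^4 + (58/9)x^3 + (53/27)x^2 + (242/81)x + 1027/486
∇ (E_{-1/3} + E_{1}) f = 10x^4 - (62/3)x^3 + (121/3)x^2 - (704/27)x + 1561/162
E_{-2/3} (E_{-1/3} + E_{1}) f = 2x^5 - (41/6)x^4 + (142/9)x^3 - (467/27)x^2 + (902/81)x - 589/486
(∇ + E_{-2/3}) (E_{-1/3} + E_{1}) f = 2x^5 + (19/6)x^4 - (44/9)x^3 + (622/27)x^2 - (1210/81)x + 2047/243


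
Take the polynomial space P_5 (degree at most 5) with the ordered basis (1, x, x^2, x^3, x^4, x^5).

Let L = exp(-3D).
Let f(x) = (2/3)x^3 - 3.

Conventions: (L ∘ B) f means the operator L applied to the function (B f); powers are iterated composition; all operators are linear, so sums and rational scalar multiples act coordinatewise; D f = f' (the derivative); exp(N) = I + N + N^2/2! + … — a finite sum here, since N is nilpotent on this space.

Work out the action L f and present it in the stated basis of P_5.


the result is g(x) = (2/3)x^3 - 6x^2 + 18x - 21

order-1 term: -6x^2
order-2 term: 18x
order-3 term: -18
the series for exp(-3D) f terminates at order 3
exp(-3D) f = (2/3)x^3 - 6x^2 + 18x - 21


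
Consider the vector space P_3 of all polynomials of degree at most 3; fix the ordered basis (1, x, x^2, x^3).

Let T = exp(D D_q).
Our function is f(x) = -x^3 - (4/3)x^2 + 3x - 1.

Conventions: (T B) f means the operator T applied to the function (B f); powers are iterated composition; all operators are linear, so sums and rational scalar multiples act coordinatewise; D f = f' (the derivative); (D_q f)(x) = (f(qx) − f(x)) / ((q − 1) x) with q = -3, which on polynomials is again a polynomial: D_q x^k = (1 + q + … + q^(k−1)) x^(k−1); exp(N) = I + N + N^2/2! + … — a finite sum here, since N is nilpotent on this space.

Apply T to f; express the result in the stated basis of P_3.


order-1 term: -14x + 8/3
the series for exp(D D_q) f terminates at order 1
exp(D D_q) f = -x^3 - (4/3)x^2 - 11x + 5/3

the result is g(x) = -x^3 - (4/3)x^2 - 11x + 5/3


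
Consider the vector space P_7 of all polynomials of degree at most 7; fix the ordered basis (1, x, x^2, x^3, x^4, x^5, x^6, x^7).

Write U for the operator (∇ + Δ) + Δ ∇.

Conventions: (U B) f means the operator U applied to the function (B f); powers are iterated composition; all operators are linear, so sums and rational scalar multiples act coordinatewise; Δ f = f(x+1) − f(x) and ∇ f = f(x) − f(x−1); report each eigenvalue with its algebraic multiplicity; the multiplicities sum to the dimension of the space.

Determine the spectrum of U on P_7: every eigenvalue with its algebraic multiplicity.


image of 1: 0
image of x: 2
image of x^2: 4x + 2
image of x^3: 6x^2 + 6x + 2
image of x^4: 8x^3 + 12x^2 + 8x + 2
image of x^5: 10x^4 + 20x^3 + 20x^2 + 10x + 2
image of x^6: 12x^5 + 30x^4 + 40x^3 + 30x^2 + 12x + 2
image of x^7: 14x^6 + 42x^5 + 70x^4 + 70x^3 + 42x^2 + 14x + 2
the matrix is upper triangular; its diagonal is (0, 0, 0, 0, 0, 0, 0, 0)
for a triangular matrix the eigenvalues are the diagonal entries, with algebraic multiplicity their repetition count

λ = 0 (multiplicity 8)


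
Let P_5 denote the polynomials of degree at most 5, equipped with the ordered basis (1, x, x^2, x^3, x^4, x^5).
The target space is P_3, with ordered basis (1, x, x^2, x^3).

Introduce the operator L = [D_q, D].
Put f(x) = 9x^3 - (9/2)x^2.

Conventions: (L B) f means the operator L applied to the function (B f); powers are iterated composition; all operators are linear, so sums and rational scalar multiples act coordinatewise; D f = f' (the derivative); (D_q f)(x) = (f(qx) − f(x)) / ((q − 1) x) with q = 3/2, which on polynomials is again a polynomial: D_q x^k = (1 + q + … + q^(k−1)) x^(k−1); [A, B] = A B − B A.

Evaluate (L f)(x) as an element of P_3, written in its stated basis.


the result is g(x) = -18x + 9/4

D f = 27x^2 - 9x
D_q D f = (135/2)x - 9
D_q f = (171/4)x^2 - (45/4)x
D D_q f = (171/2)x - 45/4
[D_q, D] f = -18x + 9/4


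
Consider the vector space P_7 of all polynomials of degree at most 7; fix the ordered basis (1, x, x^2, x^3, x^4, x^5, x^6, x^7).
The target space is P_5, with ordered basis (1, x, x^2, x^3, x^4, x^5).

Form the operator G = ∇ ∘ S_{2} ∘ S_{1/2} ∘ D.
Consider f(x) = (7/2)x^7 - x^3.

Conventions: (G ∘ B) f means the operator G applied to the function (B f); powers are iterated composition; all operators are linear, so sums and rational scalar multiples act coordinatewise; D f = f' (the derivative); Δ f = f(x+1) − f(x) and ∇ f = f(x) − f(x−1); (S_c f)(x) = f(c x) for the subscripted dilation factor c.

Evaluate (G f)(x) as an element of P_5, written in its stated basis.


D f = (49/2)x^6 - 3x^2
S_{1/2} D f = (49/128)x^6 - (3/4)x^2
S_{2} S_{1/2} D f = (49/2)x^6 - 3x^2
∇ S_{2} S_{1/2} D f = 147x^5 - (735/2)x^4 + 490x^3 - (735/2)x^2 + 141x - 43/2

the result is g(x) = 147x^5 - (735/2)x^4 + 490x^3 - (735/2)x^2 + 141x - 43/2


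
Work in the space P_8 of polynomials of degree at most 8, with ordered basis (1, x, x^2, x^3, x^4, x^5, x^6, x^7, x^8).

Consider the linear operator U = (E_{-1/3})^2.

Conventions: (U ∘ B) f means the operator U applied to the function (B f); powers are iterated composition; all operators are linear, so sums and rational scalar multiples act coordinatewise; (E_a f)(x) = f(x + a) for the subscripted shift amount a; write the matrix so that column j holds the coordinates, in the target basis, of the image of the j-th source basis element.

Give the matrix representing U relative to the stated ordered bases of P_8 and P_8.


image of 1: 1
image of x: x - 2/3
image of x^2: x^2 - (4/3)x + 4/9
image of x^3: x^3 - 2x^2 + (4/3)x - 8/27
image of x^4: x^4 - (8/3)x^3 + (8/3)x^2 - (32/27)x + 16/81
image of x^5: x^5 - (10/3)x^4 + (40/9)x^3 - (80/27)x^2 + (80/81)x - 32/243
image of x^6: x^6 - 4x^5 + (20/3)x^4 - (160/27)x^3 + (80/27)x^2 - (64/81)x + 64/729
image of x^7: x^7 - (14/3)x^6 + (28/3)x^5 - (280/27)x^4 + (560/81)x^3 - (224/81)x^2 + (448/729)x - 128/2187
image of x^8: x^8 - (16/3)x^7 + (112/9)x^6 - (448/27)x^5 + (1120/81)x^4 - (1792/243)x^3 + (1792/729)x^2 - (1024/2187)x + 256/6561
each image's coordinates form column j of the matrix

the matrix is [[1, -2/3, 4/9, -8/27, 16/81, -32/243, 64/729, -128/2187, 256/6561]; [0, 1, -4/3, 4/3, -32/27, 80/81, -64/81, 448/729, -1024/2187]; [0, 0, 1, -2, 8/3, -80/27, 80/27, -224/81, 1792/729]; [0, 0, 0, 1, -8/3, 40/9, -160/27, 560/81, -1792/243]; [0, 0, 0, 0, 1, -10/3, 20/3, -280/27, 1120/81]; [0, 0, 0, 0, 0, 1, -4, 28/3, -448/27]; [0, 0, 0, 0, 0, 0, 1, -14/3, 112/9]; [0, 0, 0, 0, 0, 0, 0, 1, -16/3]; [0, 0, 0, 0, 0, 0, 0, 0, 1]] (rows listed top to bottom)


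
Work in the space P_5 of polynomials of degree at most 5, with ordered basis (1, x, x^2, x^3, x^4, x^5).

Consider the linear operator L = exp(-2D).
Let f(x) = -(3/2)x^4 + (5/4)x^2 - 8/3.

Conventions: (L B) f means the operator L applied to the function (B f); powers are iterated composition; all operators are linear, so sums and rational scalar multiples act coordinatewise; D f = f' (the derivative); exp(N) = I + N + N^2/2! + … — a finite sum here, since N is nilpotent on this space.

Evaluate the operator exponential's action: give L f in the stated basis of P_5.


order-1 term: 12x^3 - 5x
order-2 term: -36x^2 + 5
order-3 term: 48x
order-4 term: -24
the series for exp(-2D) f terminates at order 4
exp(-2D) f = -(3/2)x^4 + 12x^3 - (139/4)x^2 + 43x - 65/3

g(x) = -(3/2)x^4 + 12x^3 - (139/4)x^2 + 43x - 65/3


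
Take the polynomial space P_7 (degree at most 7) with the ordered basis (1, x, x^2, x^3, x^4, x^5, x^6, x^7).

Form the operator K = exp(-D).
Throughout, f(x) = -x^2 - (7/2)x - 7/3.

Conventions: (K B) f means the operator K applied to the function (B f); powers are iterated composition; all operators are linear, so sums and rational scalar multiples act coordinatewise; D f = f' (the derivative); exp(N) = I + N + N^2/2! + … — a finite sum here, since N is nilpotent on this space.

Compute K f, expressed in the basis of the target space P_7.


order-1 term: 2x + 7/2
order-2 term: -1
the series for exp(-D) f terminates at order 2
exp(-D) f = -x^2 - (3/2)x + 1/6

g(x) = -x^2 - (3/2)x + 1/6


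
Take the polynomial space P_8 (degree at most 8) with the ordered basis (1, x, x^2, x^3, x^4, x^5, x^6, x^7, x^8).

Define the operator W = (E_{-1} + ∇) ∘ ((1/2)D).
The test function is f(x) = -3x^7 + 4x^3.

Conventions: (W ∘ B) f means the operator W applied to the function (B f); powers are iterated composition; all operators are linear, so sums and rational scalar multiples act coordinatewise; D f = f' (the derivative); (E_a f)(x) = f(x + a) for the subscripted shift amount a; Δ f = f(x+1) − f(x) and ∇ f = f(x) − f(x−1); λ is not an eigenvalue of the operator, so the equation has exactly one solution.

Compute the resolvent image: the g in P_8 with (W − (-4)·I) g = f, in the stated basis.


write g with unknown coordinates in the stated basis and equate coefficients in (W − (-4)·I) g = f
solving from the highest basis element down gives g = -(3/4)x^7 + (21/32)x^6 - (63/128)x^5 + (315/1024)x^4 + (1733/2048)x^3 - (5199/16384)x^2 + (5199/65536)x - 5199/524288
check: W g = -(21/8)x^6 + (63/32)x^5 - (315/256)x^4 + (315/512)x^3 + (5199/4096)x^2 - (5199/16384)x + 5199/131072
so W g − (-4)·g = -3x^7 + 4x^3 = f ✓

the result is g(x) = -(3/4)x^7 + (21/32)x^6 - (63/128)x^5 + (315/1024)x^4 + (1733/2048)x^3 - (5199/16384)x^2 + (5199/65536)x - 5199/524288


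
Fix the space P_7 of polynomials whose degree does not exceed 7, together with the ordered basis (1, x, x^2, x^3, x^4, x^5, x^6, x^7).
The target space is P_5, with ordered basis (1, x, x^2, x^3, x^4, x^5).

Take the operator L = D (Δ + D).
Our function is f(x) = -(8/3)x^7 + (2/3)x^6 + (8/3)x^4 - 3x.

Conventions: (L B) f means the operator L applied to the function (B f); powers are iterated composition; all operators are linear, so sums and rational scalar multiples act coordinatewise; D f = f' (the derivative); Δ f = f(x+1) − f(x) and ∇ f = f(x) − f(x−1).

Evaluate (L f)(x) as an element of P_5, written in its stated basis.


Δ f = -(56/3)x^6 - 52x^5 - (250/3)x^4 - (208/3)x^3 - 30x^2 - 4x - 7/3
D f = -(56/3)x^6 + 4x^5 + (32/3)x^3 - 3
(Δ + D) f = -(112/3)x^6 - 48x^5 - (250/3)x^4 - (176/3)x^3 - 30x^2 - 4x - 16/3
D (Δ + D) f = -224x^5 - 240x^4 - (1000/3)x^3 - 176x^2 - 60x - 4

the image equals g(x) = -224x^5 - 240x^4 - (1000/3)x^3 - 176x^2 - 60x - 4


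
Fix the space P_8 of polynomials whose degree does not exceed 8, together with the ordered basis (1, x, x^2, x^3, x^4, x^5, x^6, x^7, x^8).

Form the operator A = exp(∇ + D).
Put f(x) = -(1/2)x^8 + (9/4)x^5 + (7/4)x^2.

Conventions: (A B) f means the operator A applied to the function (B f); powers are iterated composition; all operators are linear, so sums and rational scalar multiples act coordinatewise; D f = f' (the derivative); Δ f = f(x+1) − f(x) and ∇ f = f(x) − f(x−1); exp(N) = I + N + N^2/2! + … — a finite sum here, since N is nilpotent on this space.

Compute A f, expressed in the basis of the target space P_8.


order-1 term: -8x^7 + 14x^6 - 28x^5 + (115/2)x^4 - (101/2)x^3 + (73/2)x^2 - (33/4)x + 1
order-2 term: -56x^6 + 168x^5 - 385x^4 + 650x^3 - 653x^2 + (1615/4)x - 211/2
order-3 term: -224x^5 + 840x^4 - 1960x^3 + 2910x^2 - 2426x + 1813/2
order-4 term: -560x^4 + 2240x^3 - 4760x^2 + 5500x - 5393/2
order-5 term: -896x^3 + 3360x^2 - 5600x + 3712
order-6 term: -896x^2 + 2688x - 2576
order-7 term: -512x + 896
order-8 term: -128
the series for exp(∇ + D) f terminates at order 8
exp(∇ + D) f = -(1/2)x^8 - 8x^7 - 42x^6 - (327/4)x^5 - (95/2)x^4 - (33/2)x^3 - (3/4)x^2 + (91/2)x + 19/2

the result is g(x) = -(1/2)x^8 - 8x^7 - 42x^6 - (327/4)x^5 - (95/2)x^4 - (33/2)x^3 - (3/4)x^2 + (91/2)x + 19/2


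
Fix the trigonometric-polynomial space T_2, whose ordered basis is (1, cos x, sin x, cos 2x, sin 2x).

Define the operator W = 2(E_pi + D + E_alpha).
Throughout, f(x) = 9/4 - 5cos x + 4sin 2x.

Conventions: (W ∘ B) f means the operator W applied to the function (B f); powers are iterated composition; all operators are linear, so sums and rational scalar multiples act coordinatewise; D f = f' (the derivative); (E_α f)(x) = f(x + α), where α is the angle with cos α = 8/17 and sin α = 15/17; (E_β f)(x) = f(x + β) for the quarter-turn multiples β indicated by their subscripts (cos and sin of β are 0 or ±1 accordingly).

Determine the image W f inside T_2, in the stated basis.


E_pi f = 9/4 + 5cos x + 4sin 2x
D f = 5sin x + 8cos 2x
E_alpha f = 9/4 - (40/17)cos x + (75/17)sin x + (960/289)cos 2x - (644/289)sin 2x
(E_pi + D + E_alpha) f = 9/2 + (45/17)cos x + (160/17)sin x + (3272/289)cos 2x + (512/289)sin 2x
(2(E_pi + D + E_alpha)) f = 9 + (90/17)cos x + (320/17)sin x + (6544/289)cos 2x + (1024/289)sin 2x

g(x) = 9 + (90/17)cos x + (320/17)sin x + (6544/289)cos 2x + (1024/289)sin 2x


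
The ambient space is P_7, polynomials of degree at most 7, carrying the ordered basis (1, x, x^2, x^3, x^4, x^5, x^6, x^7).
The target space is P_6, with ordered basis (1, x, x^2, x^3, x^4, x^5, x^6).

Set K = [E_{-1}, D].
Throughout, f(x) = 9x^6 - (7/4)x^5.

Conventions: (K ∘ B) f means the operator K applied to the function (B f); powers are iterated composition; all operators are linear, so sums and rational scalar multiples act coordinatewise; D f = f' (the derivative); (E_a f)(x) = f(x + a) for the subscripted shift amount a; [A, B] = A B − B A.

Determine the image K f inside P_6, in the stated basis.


D f = 54x^5 - (35/4)x^4
E_{-1} D f = 54x^5 - (1115/4)x^4 + 575x^3 - (1185/2)x^2 + 305x - 251/4
E_{-1} f = 9x^6 - (223/4)x^5 + (575/4)x^4 - (395/2)x^3 + (305/2)x^2 - (251/4)x + 43/4
D E_{-1} f = 54x^5 - (1115/4)x^4 + 575x^3 - (1185/2)x^2 + 305x - 251/4
[E_{-1}, D] f = 0

g(x) = 0


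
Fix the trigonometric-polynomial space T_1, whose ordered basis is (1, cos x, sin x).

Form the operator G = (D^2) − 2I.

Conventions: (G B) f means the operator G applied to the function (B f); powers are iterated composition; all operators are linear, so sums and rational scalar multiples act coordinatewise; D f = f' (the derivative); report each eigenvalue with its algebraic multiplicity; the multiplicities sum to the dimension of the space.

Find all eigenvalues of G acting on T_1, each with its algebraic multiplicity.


image of 1: -2
image of cos x: -3cos x
image of sin x: -3sin x
the matrix is diagonal; its diagonal is (-2, -3, -3)
for a triangular matrix the eigenvalues are the diagonal entries, with algebraic multiplicity their repetition count

λ = -3 (multiplicity 2), λ = -2 (multiplicity 1)


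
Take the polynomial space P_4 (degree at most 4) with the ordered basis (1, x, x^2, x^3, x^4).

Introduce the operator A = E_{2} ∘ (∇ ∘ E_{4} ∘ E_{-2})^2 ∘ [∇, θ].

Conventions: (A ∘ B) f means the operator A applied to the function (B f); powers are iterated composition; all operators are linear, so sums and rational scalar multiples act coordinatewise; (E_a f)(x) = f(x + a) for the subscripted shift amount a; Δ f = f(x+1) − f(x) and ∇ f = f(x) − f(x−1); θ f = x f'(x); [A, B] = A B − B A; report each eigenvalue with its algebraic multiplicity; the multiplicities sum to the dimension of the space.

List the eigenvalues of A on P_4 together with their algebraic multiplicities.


image of 1: 0
image of x: 0
image of x^2: 0
image of x^3: 6
image of x^4: 24x + 96
the matrix is upper triangular; its diagonal is (0, 0, 0, 0, 0)
for a triangular matrix the eigenvalues are the diagonal entries, with algebraic multiplicity their repetition count

λ = 0 (multiplicity 5)


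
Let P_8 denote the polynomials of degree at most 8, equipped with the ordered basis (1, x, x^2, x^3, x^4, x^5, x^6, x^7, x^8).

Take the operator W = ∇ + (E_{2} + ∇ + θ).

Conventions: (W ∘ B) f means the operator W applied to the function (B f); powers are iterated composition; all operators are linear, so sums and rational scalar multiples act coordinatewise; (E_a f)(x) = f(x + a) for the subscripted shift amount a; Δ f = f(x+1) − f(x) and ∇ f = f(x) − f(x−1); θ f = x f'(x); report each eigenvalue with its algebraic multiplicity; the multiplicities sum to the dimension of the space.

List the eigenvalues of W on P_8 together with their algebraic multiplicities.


λ = 1 (multiplicity 1), λ = 2 (multiplicity 1), λ = 3 (multiplicity 1), λ = 4 (multiplicity 1), λ = 5 (multiplicity 1), λ = 6 (multiplicity 1), λ = 7 (multiplicity 1), λ = 8 (multiplicity 1), λ = 9 (multiplicity 1)

image of 1: 1
image of x: 2x + 4
image of x^2: 3x^2 + 8x + 2
image of x^3: 4x^3 + 12x^2 + 6x + 10
image of x^4: 5x^4 + 16x^3 + 12x^2 + 40x + 14
image of x^5: 6x^5 + 20x^4 + 20x^3 + 100x^2 + 70x + 34
image of x^6: 7x^6 + 24x^5 + 30x^4 + 200x^3 + 210x^2 + 204x + 62
image of x^7: 8x^7 + 28x^6 + 42x^5 + 350x^4 + 490x^3 + 714x^2 + 434x + 130
image of x^8: 9x^8 + 32x^7 + 56x^6 + 560x^5 + 980x^4 + 1904x^3 + 1736x^2 + 1040x + 254
the matrix is upper triangular; its diagonal is (1, 2, 3, 4, 5, 6, 7, 8, 9)
for a triangular matrix the eigenvalues are the diagonal entries, with algebraic multiplicity their repetition count


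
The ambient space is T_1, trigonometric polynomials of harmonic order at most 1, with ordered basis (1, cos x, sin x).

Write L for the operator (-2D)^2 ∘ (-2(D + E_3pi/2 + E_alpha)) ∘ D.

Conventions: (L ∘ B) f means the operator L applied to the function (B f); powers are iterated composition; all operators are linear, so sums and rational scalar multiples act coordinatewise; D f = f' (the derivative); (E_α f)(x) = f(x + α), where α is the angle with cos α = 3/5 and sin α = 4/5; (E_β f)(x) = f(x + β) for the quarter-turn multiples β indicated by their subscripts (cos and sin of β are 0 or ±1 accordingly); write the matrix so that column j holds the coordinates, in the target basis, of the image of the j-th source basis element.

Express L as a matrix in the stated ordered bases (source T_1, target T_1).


the matrix is [[0, 0, 0]; [0, -32/5, 24/5]; [0, -24/5, -32/5]] (rows listed top to bottom)

image of 1: 0
image of cos x: -(32/5)cos x - (24/5)sin x
image of sin x: (24/5)cos x - (32/5)sin x
each image's coordinates form column j of the matrix


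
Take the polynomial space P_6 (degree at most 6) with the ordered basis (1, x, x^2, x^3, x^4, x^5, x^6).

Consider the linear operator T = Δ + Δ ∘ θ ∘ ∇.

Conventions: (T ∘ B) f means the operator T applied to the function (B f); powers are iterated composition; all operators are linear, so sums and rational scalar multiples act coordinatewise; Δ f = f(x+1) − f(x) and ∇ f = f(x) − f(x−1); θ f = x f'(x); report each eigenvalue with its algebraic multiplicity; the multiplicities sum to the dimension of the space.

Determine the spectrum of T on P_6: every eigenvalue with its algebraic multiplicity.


image of 1: 0
image of x: 1
image of x^2: 2x + 3
image of x^3: 3x^2 + 15x + 4
image of x^4: 4x^3 + 42x^2 + 16x + 5
image of x^5: 5x^4 + 90x^3 + 40x^2 + 35x + 6
image of x^6: 6x^5 + 165x^4 + 80x^3 + 135x^2 + 36x + 7
the matrix is upper triangular; its diagonal is (0, 0, 0, 0, 0, 0, 0)
for a triangular matrix the eigenvalues are the diagonal entries, with algebraic multiplicity their repetition count

λ = 0 (multiplicity 7)


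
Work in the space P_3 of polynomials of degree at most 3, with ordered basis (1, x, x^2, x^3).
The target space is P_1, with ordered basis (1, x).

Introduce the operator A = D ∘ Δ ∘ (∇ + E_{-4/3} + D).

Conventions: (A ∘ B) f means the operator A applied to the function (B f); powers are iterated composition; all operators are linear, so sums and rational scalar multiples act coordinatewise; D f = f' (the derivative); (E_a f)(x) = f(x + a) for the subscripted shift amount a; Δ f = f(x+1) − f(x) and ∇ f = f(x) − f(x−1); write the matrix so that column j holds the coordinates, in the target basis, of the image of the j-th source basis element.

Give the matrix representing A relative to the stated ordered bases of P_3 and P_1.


image of 1: 0
image of x: 0
image of x^2: 2
image of x^3: 6x + 7
each image's coordinates form column j of the matrix

the matrix is [[0, 0, 2, 7]; [0, 0, 0, 6]] (rows listed top to bottom)


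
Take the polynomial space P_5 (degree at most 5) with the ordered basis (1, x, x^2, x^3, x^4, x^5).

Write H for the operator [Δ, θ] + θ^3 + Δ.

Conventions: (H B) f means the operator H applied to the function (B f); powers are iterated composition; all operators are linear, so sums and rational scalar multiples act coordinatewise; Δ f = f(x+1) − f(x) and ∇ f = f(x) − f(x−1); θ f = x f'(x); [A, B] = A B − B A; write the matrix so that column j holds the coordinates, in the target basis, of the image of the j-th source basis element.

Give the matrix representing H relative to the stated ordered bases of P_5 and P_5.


the matrix is [[0, 2, 3, 4, 5, 6]; [0, 1, 4, 9, 16, 25]; [0, 0, 8, 6, 18, 40]; [0, 0, 0, 27, 8, 30]; [0, 0, 0, 0, 64, 10]; [0, 0, 0, 0, 0, 125]] (rows listed top to bottom)

image of 1: 0
image of x: x + 2
image of x^2: 8x^2 + 4x + 3
image of x^3: 27x^3 + 6x^2 + 9x + 4
image of x^4: 64x^4 + 8x^3 + 18x^2 + 16x + 5
image of x^5: 125x^5 + 10x^4 + 30x^3 + 40x^2 + 25x + 6
each image's coordinates form column j of the matrix


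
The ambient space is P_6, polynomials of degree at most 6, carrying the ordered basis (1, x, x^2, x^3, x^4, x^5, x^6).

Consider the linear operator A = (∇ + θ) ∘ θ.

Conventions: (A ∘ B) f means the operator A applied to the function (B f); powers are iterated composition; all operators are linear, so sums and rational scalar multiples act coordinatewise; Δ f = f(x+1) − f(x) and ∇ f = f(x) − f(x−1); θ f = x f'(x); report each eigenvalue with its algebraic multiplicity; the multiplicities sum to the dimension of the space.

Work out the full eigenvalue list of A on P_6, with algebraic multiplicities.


λ = 0 (multiplicity 1), λ = 1 (multiplicity 1), λ = 4 (multiplicity 1), λ = 9 (multiplicity 1), λ = 16 (multiplicity 1), λ = 25 (multiplicity 1), λ = 36 (multiplicity 1)

image of 1: 0
image of x: x + 1
image of x^2: 4x^2 + 4x - 2
image of x^3: 9x^3 + 9x^2 - 9x + 3
image of x^4: 16x^4 + 16x^3 - 24x^2 + 16x - 4
image of x^5: 25x^5 + 25x^4 - 50x^3 + 50x^2 - 25x + 5
image of x^6: 36x^6 + 36x^5 - 90x^4 + 120x^3 - 90x^2 + 36x - 6
the matrix is upper triangular; its diagonal is (0, 1, 4, 9, 16, 25, 36)
for a triangular matrix the eigenvalues are the diagonal entries, with algebraic multiplicity their repetition count


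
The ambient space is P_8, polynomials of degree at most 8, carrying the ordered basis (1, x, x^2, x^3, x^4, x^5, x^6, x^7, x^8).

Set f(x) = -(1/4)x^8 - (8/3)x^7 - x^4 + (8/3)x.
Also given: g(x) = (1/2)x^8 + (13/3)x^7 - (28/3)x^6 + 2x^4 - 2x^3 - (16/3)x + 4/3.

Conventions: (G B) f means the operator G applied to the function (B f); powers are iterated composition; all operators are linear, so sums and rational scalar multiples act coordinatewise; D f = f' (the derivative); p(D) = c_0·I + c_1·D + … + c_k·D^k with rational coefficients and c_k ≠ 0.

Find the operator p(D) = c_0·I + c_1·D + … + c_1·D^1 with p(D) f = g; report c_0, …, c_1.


p(D) = -2·I + (1/2)·D, i.e. c_0 = -2, c_1 = 1/2

D^0 f = -(1/4)x^8 - (8/3)x^7 - x^4 + (8/3)x
D^1 f = -2x^7 - (56/3)x^6 - 4x^3 + 8/3
matching coefficients of g against c_0 f + c_1 Df + … from the top degree down determines the c_i
solution: c_0 = -2, c_1 = 1/2


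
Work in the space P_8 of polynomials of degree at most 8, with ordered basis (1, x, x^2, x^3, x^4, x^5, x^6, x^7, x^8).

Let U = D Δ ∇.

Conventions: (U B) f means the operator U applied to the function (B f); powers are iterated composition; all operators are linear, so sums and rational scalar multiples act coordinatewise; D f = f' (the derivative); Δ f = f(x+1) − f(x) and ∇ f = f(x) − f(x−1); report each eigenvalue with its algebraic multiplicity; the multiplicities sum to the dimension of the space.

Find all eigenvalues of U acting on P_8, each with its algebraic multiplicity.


λ = 0 (multiplicity 9)

image of 1: 0
image of x: 0
image of x^2: 0
image of x^3: 6
image of x^4: 24x
image of x^5: 60x^2 + 10
image of x^6: 120x^3 + 60x
image of x^7: 210x^4 + 210x^2 + 14
image of x^8: 336x^5 + 560x^3 + 112x
the matrix is upper triangular; its diagonal is (0, 0, 0, 0, 0, 0, 0, 0, 0)
for a triangular matrix the eigenvalues are the diagonal entries, with algebraic multiplicity their repetition count


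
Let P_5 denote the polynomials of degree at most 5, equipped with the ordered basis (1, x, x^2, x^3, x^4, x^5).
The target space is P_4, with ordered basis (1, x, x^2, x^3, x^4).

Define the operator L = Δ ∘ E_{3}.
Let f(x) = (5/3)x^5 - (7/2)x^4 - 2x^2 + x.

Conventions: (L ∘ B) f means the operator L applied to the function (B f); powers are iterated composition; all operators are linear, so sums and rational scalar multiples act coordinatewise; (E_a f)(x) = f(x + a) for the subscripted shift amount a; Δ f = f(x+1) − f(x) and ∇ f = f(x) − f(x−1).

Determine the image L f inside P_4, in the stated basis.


the image equals g(x) = (25/3)x^4 + (308/3)x^3 + (1409/3)x^2 + (2809/3)x + 4057/6

E_{3} f = (5/3)x^5 + (43/2)x^4 + 108x^3 + 259x^2 + 286x + 213/2
Δ E_{3} f = (25/3)x^4 + (308/3)x^3 + (1409/3)x^2 + (2809/3)x + 4057/6


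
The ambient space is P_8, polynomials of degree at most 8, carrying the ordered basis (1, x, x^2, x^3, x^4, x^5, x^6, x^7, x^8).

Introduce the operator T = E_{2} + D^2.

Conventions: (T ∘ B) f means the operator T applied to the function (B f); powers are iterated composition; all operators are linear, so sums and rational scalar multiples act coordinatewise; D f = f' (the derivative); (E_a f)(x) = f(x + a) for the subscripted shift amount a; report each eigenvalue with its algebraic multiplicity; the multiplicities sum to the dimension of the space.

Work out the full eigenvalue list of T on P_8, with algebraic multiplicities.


λ = 1 (multiplicity 9)

image of 1: 1
image of x: x + 2
image of x^2: x^2 + 4x + 6
image of x^3: x^3 + 6x^2 + 18x + 8
image of x^4: x^4 + 8x^3 + 36x^2 + 32x + 16
image of x^5: x^5 + 10x^4 + 60x^3 + 80x^2 + 80x + 32
image of x^6: x^6 + 12x^5 + 90x^4 + 160x^3 + 240x^2 + 192x + 64
image of x^7: x^7 + 14x^6 + 126x^5 + 280x^4 + 560x^3 + 672x^2 + 448x + 128
image of x^8: x^8 + 16x^7 + 168x^6 + 448x^5 + 1120x^4 + 1792x^3 + 1792x^2 + 1024x + 256
the matrix is upper triangular; its diagonal is (1, 1, 1, 1, 1, 1, 1, 1, 1)
for a triangular matrix the eigenvalues are the diagonal entries, with algebraic multiplicity their repetition count


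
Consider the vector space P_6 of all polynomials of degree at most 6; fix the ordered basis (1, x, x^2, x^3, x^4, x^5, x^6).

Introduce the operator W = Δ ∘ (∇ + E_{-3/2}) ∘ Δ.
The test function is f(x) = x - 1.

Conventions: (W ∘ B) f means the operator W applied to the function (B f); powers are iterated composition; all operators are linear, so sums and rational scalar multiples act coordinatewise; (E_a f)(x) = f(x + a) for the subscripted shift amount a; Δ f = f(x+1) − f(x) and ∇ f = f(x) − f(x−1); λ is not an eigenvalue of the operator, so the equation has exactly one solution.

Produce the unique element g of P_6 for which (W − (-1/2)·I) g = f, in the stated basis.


write g with unknown coordinates in the stated basis and equate coefficients in (W − (-1/2)·I) g = f
solving from the highest basis element down gives g = 2x - 2
check: W g = 0
so W g − (-1/2)·g = x - 1 = f ✓

the image equals g(x) = 2x - 2


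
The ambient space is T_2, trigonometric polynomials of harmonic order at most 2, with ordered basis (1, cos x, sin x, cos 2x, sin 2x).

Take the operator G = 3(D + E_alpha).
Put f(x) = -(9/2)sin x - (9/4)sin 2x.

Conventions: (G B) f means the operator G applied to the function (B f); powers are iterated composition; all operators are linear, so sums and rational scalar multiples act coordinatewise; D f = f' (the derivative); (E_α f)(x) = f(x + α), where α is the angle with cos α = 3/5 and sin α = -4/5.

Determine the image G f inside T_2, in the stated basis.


the result is g(x) = -(27/10)cos x - (81/10)sin x - (351/50)cos 2x + (189/100)sin 2x

D f = -(9/2)cos x - (9/2)cos 2x
E_alpha f = (18/5)cos x - (27/10)sin x + (54/25)cos 2x + (63/100)sin 2x
(D + E_alpha) f = -(9/10)cos x - (27/10)sin x - (117/50)cos 2x + (63/100)sin 2x
(3(D + E_alpha)) f = -(27/10)cos x - (81/10)sin x - (351/50)cos 2x + (189/100)sin 2x


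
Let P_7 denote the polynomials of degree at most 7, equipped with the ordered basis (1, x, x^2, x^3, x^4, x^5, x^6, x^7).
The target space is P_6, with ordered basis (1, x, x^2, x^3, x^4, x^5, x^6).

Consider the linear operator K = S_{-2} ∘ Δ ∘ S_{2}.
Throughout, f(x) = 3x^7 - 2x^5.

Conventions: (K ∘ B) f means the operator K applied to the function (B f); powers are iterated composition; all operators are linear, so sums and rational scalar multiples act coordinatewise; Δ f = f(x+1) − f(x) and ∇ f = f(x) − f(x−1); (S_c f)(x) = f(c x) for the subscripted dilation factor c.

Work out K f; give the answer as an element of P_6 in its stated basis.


S_{2} f = 384x^7 - 64x^5
Δ S_{2} f = 2688x^6 + 8064x^5 + 13120x^4 + 12800x^3 + 7424x^2 + 2368x + 320
S_{-2} Δ S_{2} f = 172032x^6 - 258048x^5 + 209920x^4 - 102400x^3 + 29696x^2 - 4736x + 320

the image equals g(x) = 172032x^6 - 258048x^5 + 209920x^4 - 102400x^3 + 29696x^2 - 4736x + 320


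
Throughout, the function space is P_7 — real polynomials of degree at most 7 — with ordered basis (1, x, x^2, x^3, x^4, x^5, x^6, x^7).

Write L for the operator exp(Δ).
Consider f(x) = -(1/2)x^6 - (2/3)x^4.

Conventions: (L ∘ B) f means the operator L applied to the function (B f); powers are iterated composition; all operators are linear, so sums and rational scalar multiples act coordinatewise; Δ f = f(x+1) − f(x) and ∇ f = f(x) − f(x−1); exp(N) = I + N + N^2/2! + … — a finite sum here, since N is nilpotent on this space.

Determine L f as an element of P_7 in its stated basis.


order-1 term: -3x^5 - (15/2)x^4 - (38/3)x^3 - (23/2)x^2 - (17/3)x - 7/6
order-2 term: -(15/2)x^4 - 30x^3 - (113/2)x^2 - 53x - 121/6
order-3 term: -10x^3 - 45x^2 - (233/3)x - 49
order-4 term: -(15/2)x^2 - 30x - 199/6
order-5 term: -3x - 15/2
order-6 term: -1/2
the series for exp(Δ) f terminates at order 6
exp(Δ) f = -(1/2)x^6 - 3x^5 - (47/3)x^4 - (158/3)x^3 - (241/2)x^2 - (508/3)x - 223/2

g(x) = -(1/2)x^6 - 3x^5 - (47/3)x^4 - (158/3)x^3 - (241/2)x^2 - (508/3)x - 223/2


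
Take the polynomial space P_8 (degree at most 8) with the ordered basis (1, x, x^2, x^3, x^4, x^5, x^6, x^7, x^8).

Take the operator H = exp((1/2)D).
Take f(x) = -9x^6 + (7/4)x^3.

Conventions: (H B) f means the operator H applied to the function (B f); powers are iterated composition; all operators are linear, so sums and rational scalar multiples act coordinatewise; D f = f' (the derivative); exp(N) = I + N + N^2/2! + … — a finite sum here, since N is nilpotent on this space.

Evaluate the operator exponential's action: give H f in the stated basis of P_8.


the image equals g(x) = -9x^6 - 27x^5 - (135/4)x^4 - (83/4)x^3 - (93/16)x^2 - (3/8)x + 5/64

order-1 term: -27x^5 + (21/8)x^2
order-2 term: -(135/4)x^4 + (21/16)x
order-3 term: -(45/2)x^3 + 7/32
order-4 term: -(135/16)x^2
order-5 term: -(27/16)x
order-6 term: -9/64
the series for exp((1/2)D) f terminates at order 6
exp((1/2)D) f = -9x^6 - 27x^5 - (135/4)x^4 - (83/4)x^3 - (93/16)x^2 - (3/8)x + 5/64


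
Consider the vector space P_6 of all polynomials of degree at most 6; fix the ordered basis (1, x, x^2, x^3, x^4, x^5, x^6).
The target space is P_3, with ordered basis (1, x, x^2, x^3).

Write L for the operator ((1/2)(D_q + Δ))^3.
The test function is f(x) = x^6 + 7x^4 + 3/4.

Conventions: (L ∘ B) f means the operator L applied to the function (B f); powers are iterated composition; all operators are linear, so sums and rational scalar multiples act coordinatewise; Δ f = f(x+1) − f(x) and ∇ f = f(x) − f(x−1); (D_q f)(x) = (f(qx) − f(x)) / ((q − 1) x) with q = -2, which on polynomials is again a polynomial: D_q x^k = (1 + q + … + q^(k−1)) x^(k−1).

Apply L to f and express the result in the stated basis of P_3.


D_q f = -21x^5 - 35x^3
Δ f = 6x^5 + 15x^4 + 48x^3 + 57x^2 + 34x + 8
(D_q + Δ) f = -15x^5 + 15x^4 + 13x^3 + 57x^2 + 34x + 8
((1/2)(D_q + Δ)) f = -(15/2)x^5 + (15/2)x^4 + (13/2)x^3 + (57/2)x^2 + 17x + 4
D_q ((1/2)(D_q + Δ)) f = -(165/2)x^4 - (75/2)x^3 + (39/2)x^2 - (57/2)x + 17
Δ ((1/2)(D_q + Δ)) f = -(75/2)x^4 - 45x^3 - (21/2)x^2 + 69x + 52
(D_q + Δ) ((1/2)(D_q + Δ)) f = -120x^4 - (165/2)x^3 + 9x^2 + (81/2)x + 69
((1/2)(D_q + Δ)) ((1/2)(D_q + Δ)) f = -60x^4 - (165/4)x^3 + (9/2)x^2 + (81/4)x + 69/2
D_q ((1/2)(D_q + Δ)) ((1/2)(D_q + Δ)) f = 300x^3 - (495/4)x^2 - (9/2)x + 81/4
Δ ((1/2)(D_q + Δ)) ((1/2)(D_q + Δ)) f = -240x^3 - (1935/4)x^2 - (1419/4)x - 153/2
(D_q + Δ) ((1/2)(D_q + Δ)) ((1/2)(D_q + Δ)) f = 60x^3 - (1215/2)x^2 - (1437/4)x - 225/4
((1/2)(D_q + Δ)) ((1/2)(D_q + Δ)) ((1/2)(D_q + Δ)) f = 30x^3 - (1215/4)x^2 - (1437/8)x - 225/8

g(x) = 30x^3 - (1215/4)x^2 - (1437/8)x - 225/8


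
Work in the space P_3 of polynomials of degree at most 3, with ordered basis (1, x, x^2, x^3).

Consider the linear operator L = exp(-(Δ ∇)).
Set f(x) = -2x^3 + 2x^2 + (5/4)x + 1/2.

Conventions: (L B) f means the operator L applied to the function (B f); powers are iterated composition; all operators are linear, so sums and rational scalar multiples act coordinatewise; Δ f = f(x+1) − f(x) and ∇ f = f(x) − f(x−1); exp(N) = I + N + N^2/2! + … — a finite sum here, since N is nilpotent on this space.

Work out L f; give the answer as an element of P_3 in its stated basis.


order-1 term: 12x - 4
the series for exp(-(Δ ∇)) f terminates at order 1
exp(-(Δ ∇)) f = -2x^3 + 2x^2 + (53/4)x - 7/2

the image equals g(x) = -2x^3 + 2x^2 + (53/4)x - 7/2


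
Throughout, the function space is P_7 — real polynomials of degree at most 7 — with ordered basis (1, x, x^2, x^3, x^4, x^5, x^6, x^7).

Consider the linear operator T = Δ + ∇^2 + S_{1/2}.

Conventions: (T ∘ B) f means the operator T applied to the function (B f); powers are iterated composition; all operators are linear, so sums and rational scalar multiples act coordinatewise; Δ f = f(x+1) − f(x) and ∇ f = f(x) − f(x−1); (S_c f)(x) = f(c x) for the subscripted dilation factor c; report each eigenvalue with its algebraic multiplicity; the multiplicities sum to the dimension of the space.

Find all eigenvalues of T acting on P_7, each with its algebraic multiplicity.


λ = 1/128 (multiplicity 1), λ = 1/64 (multiplicity 1), λ = 1/32 (multiplicity 1), λ = 1/16 (multiplicity 1), λ = 1/8 (multiplicity 1), λ = 1/4 (multiplicity 1), λ = 1/2 (multiplicity 1), λ = 1 (multiplicity 1)

image of 1: 1
image of x: (1/2)x + 1
image of x^2: (1/4)x^2 + 2x + 3
image of x^3: (1/8)x^3 + 3x^2 + 9x - 5
image of x^4: (1/16)x^4 + 4x^3 + 18x^2 - 20x + 15
image of x^5: (1/32)x^5 + 5x^4 + 30x^3 - 50x^2 + 75x - 29
image of x^6: (1/64)x^6 + 6x^5 + 45x^4 - 100x^3 + 225x^2 - 174x + 63
image of x^7: (1/128)x^7 + 7x^6 + 63x^5 - 175x^4 + 525x^3 - 609x^2 + 441x - 125
the matrix is upper triangular; its diagonal is (1, 1/2, 1/4, 1/8, 1/16, 1/32, 1/64, 1/128)
for a triangular matrix the eigenvalues are the diagonal entries, with algebraic multiplicity their repetition count
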